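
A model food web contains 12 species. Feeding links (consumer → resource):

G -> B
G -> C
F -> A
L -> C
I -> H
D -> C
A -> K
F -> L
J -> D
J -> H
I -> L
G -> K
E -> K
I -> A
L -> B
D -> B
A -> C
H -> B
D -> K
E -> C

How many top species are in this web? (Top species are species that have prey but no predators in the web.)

5

Top species (has prey, but nothing eats it): E, G, I, J, F.
Count: 5.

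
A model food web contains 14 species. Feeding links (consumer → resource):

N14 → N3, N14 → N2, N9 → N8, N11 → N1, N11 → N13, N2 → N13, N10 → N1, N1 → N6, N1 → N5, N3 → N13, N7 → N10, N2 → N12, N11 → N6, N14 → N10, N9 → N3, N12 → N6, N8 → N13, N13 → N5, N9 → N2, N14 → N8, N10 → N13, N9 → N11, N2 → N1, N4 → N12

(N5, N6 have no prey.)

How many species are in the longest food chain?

4 species

One longest chain: N5 → N13 → N10 → N7.
It has 4 species and 3 links.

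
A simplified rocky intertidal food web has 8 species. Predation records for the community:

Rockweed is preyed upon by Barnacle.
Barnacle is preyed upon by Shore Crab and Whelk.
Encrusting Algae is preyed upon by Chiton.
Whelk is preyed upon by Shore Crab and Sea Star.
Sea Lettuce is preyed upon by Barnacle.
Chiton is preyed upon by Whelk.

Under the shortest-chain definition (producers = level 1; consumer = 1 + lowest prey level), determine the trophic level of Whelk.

Rockweed is a producer → level 1.
Barnacle eats Rockweed → level 2.
Whelk eats Barnacle → level 3.
No prey of Whelk is below level 2, so 3 is the minimum.

Trophic level 3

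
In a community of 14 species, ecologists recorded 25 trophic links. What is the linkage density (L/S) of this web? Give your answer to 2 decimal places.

There are L = 25 links among S = 14 species.
L/S = 25/14 = 1.7857 ≈ 1.79.

L/S = 1.79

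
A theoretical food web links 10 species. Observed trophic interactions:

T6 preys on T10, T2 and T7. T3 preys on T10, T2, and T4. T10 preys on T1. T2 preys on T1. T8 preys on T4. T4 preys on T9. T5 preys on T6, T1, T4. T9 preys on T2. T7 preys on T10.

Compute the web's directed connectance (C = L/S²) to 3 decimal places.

C = 0.150

The web has S = 10 species and L = 15 feeding links.
C = L / S² = 15 / 100 = 0.1500 ≈ 0.150.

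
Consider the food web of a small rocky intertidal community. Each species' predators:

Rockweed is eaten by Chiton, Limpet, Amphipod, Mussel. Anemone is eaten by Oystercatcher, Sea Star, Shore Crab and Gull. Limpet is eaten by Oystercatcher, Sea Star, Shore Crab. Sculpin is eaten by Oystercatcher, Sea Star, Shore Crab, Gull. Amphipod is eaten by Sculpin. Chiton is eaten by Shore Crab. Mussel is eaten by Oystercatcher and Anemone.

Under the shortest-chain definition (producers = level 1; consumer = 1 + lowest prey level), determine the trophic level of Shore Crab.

Trophic level 3

Rockweed is a producer → level 1.
Chiton eats Rockweed → level 2.
Shore Crab eats Chiton → level 3.
No prey of Shore Crab is below level 2, so 3 is the minimum.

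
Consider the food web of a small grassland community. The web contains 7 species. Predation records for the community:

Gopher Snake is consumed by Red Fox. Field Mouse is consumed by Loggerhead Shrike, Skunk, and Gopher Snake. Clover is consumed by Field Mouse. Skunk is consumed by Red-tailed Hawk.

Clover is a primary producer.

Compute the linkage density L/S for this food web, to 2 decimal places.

L/S = 0.86

There are L = 6 links among S = 7 species.
L/S = 6/7 = 0.8571 ≈ 0.86.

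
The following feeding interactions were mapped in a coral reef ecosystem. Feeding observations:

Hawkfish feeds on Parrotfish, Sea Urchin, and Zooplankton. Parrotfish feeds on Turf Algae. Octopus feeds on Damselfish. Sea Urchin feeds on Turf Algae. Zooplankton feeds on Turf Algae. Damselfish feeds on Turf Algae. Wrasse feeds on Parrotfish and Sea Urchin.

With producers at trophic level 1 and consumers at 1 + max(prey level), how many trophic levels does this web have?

3

Producers (level 1): Turf Algae.
Turf Algae → Sea Urchin → Wrasse gives Wrasse level 3.
No species has a prey at level 3, so no species reaches level 4.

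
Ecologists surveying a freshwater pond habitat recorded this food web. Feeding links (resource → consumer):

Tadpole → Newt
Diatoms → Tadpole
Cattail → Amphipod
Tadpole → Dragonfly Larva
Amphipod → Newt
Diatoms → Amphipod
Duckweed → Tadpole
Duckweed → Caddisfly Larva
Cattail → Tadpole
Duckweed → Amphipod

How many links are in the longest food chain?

One longest chain: Diatoms → Tadpole → Dragonfly Larva.
It has 3 species and 2 links.

2 links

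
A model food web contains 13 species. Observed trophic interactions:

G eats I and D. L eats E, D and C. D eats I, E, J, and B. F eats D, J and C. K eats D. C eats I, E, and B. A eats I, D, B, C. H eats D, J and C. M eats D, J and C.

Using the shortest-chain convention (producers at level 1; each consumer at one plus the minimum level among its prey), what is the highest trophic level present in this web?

Producers (level 1): J, I, B, E.
Following each consumer down to its lowest-level prey: J → D → K (levels 1 through 3).
All prey of K (D 2) are at level 2 or above, so K is at level 1 + 2 = 3.
Every consumer has at least one prey at level 2 or below, so none exceeds level 3.

3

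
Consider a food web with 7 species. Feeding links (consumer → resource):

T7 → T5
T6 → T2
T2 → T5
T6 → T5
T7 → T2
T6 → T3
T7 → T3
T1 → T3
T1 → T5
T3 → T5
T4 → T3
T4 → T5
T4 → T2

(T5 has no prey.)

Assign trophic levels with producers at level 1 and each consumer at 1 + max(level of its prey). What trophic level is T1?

T5 is a producer → level 1.
T3 eats T5 → level 2.
T1 eats T3 (level 2); other prey at levels: T5 1 → level 3.

Trophic level 3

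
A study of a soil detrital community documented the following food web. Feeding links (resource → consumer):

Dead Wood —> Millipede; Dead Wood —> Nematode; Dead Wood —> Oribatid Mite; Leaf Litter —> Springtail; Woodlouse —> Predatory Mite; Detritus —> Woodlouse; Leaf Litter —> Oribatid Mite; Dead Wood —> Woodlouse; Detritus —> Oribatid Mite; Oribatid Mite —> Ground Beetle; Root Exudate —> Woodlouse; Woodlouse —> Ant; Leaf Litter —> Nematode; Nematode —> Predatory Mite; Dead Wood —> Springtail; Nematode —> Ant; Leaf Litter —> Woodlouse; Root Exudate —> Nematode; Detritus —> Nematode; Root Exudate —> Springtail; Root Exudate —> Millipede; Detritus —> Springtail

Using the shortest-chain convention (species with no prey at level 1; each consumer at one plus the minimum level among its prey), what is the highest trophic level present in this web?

3

Basal resources (level 1): Root Exudate, Leaf Litter, Dead Wood, Detritus.
Following each consumer down to its lowest-level prey: Root Exudate → Nematode → Predatory Mite (levels 1 through 3).
All prey of Predatory Mite (Nematode 2, Woodlouse 2) are at level 2 or above, so Predatory Mite is at level 1 + 2 = 3.
Every consumer has at least one prey at level 2 or below, so none exceeds level 3.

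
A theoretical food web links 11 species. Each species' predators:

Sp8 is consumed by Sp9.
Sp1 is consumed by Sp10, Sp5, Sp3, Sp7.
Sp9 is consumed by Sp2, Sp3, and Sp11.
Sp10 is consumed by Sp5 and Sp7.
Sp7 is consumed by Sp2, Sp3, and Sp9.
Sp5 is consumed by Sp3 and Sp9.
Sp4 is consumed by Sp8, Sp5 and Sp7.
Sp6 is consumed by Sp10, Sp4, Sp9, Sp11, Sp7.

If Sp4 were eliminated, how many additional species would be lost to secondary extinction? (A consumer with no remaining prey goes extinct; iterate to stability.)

Remove Sp4.
Round 1: Sp8 (all prey gone) → extinct.
No further losses. Total secondary extinctions: 1.

1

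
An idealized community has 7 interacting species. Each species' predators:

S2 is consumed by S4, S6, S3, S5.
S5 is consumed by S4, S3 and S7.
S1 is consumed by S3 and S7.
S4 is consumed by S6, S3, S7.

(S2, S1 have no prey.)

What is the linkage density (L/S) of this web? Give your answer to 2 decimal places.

There are L = 12 links among S = 7 species.
L/S = 12/7 = 1.7143 ≈ 1.71.

L/S = 1.71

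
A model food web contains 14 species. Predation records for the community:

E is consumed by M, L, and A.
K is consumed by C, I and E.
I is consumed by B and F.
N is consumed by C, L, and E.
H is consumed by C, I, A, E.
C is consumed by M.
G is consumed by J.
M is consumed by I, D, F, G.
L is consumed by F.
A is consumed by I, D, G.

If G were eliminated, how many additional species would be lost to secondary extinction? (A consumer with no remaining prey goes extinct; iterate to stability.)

1

Remove G.
Round 1: J (all prey gone) → extinct.
No further losses. Total secondary extinctions: 1.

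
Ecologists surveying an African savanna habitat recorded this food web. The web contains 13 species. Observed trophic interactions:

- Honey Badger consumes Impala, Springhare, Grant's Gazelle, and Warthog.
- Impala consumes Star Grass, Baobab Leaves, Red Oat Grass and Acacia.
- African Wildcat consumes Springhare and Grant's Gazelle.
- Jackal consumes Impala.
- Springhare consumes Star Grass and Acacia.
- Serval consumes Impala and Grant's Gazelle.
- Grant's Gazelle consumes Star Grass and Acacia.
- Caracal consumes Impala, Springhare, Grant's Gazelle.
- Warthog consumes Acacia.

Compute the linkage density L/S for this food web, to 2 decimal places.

L/S = 1.62

There are L = 21 links among S = 13 species.
L/S = 21/13 = 1.6154 ≈ 1.62.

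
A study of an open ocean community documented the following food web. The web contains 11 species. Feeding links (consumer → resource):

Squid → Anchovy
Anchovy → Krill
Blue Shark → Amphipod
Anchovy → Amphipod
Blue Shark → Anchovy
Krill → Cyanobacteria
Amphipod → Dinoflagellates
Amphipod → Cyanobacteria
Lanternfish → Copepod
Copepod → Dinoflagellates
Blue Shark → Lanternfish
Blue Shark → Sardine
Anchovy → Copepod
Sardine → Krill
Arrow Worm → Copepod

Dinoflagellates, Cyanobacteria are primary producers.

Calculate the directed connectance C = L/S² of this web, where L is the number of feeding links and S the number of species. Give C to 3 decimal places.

C = 0.124

The web has S = 11 species and L = 15 feeding links.
C = L / S² = 15 / 121 = 0.1240 ≈ 0.124.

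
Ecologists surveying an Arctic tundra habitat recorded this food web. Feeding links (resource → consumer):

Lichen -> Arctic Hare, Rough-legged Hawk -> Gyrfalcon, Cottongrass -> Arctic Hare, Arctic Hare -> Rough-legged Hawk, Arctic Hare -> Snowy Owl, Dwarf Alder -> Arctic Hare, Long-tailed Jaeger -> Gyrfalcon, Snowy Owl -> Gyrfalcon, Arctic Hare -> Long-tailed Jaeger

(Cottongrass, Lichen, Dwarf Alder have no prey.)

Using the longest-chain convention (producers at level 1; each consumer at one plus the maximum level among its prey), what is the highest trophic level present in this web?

Producers (level 1): Cottongrass, Lichen, Dwarf Alder.
Cottongrass → Arctic Hare → Rough-legged Hawk → Gyrfalcon gives Gyrfalcon level 4.
No species has a prey at level 4, so no species reaches level 5.

4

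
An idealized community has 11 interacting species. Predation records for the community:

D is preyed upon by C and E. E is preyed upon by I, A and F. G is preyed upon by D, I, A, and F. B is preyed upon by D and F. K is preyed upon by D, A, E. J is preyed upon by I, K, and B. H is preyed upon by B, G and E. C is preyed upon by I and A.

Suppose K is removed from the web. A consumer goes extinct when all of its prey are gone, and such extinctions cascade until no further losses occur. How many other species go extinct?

Remove K.
Every predator of it retains at least one other prey: D still has B, G; E still has H, D; A still has G, E, C.
No consumer loses all prey, so no secondary extinctions occur.

0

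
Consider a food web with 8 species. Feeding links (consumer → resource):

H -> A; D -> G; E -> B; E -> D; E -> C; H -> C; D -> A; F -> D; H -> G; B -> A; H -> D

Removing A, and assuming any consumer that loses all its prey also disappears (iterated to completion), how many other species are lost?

Remove A.
Round 1: B (all prey gone) → extinct.
No further losses. Total secondary extinctions: 1.

1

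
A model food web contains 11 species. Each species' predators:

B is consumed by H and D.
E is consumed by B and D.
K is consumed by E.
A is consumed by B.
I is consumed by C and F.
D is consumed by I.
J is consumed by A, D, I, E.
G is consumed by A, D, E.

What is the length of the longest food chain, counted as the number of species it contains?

6 species

One longest chain: J → E → B → D → I → C.
It has 6 species and 5 links.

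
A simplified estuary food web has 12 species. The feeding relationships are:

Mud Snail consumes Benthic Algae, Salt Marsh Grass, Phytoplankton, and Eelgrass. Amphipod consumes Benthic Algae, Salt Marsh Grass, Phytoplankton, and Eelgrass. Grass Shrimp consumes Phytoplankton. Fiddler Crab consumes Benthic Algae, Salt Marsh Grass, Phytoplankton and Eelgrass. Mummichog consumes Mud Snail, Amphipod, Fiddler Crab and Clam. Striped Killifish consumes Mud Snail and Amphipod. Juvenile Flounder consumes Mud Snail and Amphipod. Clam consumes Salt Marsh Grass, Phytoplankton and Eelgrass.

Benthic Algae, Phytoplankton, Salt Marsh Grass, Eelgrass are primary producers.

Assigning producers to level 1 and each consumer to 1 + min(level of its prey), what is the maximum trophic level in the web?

Producers (level 1): Benthic Algae, Phytoplankton, Salt Marsh Grass, Eelgrass.
Following each consumer down to its lowest-level prey: Benthic Algae → Fiddler Crab → Mummichog (levels 1 through 3).
All prey of Mummichog (Fiddler Crab 2, Amphipod 2, Mud Snail 2, Clam 2) are at level 2 or above, so Mummichog is at level 1 + 2 = 3.
Every consumer has at least one prey at level 2 or below, so none exceeds level 3.

3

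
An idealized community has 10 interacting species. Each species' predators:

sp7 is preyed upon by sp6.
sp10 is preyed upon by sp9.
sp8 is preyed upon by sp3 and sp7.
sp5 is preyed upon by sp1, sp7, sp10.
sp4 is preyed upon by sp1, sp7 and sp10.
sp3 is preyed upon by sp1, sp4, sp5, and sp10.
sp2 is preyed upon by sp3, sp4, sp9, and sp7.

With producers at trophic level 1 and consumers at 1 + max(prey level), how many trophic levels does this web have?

5

Producers (level 1): sp2, sp8.
sp2 → sp3 → sp4 → sp10 → sp9 gives sp9 level 5.
No species has a prey at level 5, so no species reaches level 6.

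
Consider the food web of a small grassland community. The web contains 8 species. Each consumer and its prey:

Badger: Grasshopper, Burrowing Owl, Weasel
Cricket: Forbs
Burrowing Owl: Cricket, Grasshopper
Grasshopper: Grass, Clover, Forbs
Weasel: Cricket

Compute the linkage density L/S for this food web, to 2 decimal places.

There are L = 10 links among S = 8 species.
L/S = 10/8 = 1.2500 ≈ 1.25.

L/S = 1.25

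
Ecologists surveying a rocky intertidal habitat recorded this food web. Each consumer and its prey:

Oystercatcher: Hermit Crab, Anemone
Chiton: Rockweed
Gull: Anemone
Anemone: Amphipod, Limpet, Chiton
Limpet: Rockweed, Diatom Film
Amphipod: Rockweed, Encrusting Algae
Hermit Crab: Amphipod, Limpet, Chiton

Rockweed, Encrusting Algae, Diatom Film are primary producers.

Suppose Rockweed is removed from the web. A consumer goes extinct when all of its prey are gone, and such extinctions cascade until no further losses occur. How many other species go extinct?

1

Remove Rockweed.
Round 1: Chiton (all prey gone) → extinct.
No further losses. Total secondary extinctions: 1.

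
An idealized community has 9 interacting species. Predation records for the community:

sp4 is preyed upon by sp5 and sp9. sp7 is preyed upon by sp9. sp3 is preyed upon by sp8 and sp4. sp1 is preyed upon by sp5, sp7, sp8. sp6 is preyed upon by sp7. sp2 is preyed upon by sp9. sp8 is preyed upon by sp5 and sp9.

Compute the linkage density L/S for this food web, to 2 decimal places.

There are L = 12 links among S = 9 species.
L/S = 12/9 = 1.3333 ≈ 1.33.

L/S = 1.33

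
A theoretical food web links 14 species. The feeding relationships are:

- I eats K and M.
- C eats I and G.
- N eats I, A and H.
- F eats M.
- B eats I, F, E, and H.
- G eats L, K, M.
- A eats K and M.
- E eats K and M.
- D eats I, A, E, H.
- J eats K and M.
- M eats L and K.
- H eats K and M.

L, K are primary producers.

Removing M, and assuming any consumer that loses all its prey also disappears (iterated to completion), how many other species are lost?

1

Remove M.
Round 1: F (all prey gone) → extinct.
No further losses. Total secondary extinctions: 1.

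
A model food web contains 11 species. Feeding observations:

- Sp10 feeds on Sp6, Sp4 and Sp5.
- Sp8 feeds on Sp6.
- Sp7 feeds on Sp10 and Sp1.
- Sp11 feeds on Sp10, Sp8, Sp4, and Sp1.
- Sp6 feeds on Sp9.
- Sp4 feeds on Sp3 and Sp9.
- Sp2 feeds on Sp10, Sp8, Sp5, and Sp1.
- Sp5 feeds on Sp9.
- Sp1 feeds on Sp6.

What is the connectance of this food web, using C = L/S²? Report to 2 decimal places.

C = 0.16

The web has S = 11 species and L = 19 feeding links.
C = L / S² = 19 / 121 = 0.1570 ≈ 0.16.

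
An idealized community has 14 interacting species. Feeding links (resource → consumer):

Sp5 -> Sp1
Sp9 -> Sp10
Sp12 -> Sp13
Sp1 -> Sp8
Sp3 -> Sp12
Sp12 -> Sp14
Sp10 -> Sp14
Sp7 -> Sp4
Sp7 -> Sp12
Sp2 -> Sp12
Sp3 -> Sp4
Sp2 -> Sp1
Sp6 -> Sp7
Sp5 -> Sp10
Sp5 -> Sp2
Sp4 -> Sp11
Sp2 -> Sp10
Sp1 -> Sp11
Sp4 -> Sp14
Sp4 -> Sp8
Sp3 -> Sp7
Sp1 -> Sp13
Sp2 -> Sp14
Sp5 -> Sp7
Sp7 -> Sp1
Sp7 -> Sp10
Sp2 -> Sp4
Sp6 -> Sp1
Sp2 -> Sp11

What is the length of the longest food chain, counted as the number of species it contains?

4 species

One longest chain: Sp5 → Sp2 → Sp4 → Sp14.
It has 4 species and 3 links.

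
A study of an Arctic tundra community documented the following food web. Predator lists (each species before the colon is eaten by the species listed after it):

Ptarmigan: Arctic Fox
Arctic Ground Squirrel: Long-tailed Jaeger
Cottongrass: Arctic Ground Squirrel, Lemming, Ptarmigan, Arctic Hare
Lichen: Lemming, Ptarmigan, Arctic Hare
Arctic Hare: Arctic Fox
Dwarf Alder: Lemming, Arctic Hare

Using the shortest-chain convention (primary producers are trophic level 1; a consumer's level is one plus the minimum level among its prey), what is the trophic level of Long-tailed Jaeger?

Trophic level 3

Cottongrass is a producer → level 1.
Arctic Ground Squirrel eats Cottongrass → level 2.
Long-tailed Jaeger eats Arctic Ground Squirrel → level 3.
No prey of Long-tailed Jaeger is below level 2, so 3 is the minimum.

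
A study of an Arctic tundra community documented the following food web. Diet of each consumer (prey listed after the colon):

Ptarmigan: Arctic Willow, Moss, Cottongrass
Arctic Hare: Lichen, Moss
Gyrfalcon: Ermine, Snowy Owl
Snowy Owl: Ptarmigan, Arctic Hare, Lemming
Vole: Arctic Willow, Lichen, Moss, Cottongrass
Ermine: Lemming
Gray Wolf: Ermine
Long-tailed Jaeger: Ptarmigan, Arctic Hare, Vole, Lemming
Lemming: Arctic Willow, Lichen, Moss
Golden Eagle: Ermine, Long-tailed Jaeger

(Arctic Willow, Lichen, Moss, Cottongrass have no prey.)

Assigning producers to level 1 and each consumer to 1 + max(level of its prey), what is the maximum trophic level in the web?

Producers (level 1): Arctic Willow, Lichen, Moss, Cottongrass.
Arctic Willow → Lemming → Ermine → Gyrfalcon gives Gyrfalcon level 4.
No species has a prey at level 4, so no species reaches level 5.

4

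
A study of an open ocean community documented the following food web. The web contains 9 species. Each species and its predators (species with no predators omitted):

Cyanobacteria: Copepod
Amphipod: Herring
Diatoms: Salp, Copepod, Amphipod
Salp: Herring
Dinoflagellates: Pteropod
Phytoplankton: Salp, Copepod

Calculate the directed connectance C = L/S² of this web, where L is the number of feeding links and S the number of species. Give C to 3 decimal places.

C = 0.111

The web has S = 9 species and L = 9 feeding links.
C = L / S² = 9 / 81 = 0.1111 ≈ 0.111.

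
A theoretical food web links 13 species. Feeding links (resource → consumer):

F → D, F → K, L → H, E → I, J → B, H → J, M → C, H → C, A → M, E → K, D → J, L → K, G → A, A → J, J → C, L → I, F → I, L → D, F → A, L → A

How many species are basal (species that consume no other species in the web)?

Basal species (no prey listed): G, F, L, E.
Count: 4.

4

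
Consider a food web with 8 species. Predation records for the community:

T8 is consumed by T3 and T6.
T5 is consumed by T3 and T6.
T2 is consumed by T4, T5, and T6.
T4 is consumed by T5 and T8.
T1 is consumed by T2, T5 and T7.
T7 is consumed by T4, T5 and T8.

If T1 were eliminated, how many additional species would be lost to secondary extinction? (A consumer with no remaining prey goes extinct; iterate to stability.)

Remove T1.
Round 1: T2 (all prey gone), T7 (all prey gone) → extinct.
Round 2: T4 (all prey gone) → extinct.
Round 3: T5 (all prey gone), T8 (all prey gone) → extinct.
Round 4: T3 (all prey gone), T6 (all prey gone) → extinct.
No further losses. Total secondary extinctions: 7.

7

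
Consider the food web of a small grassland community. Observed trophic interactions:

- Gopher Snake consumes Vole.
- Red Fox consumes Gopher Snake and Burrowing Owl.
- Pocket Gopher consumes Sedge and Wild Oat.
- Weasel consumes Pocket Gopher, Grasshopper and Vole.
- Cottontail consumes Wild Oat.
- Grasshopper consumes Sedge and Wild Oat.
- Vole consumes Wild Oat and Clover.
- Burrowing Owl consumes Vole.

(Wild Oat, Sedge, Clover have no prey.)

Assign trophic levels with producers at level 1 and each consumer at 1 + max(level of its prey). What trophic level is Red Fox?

Wild Oat is a producer → level 1.
Vole eats Wild Oat (level 1); other prey at levels: Clover 1 → level 2.
Burrowing Owl eats Vole → level 3.
Red Fox eats Burrowing Owl (level 3); other prey at levels: Gopher Snake 3 → level 4.

Trophic level 4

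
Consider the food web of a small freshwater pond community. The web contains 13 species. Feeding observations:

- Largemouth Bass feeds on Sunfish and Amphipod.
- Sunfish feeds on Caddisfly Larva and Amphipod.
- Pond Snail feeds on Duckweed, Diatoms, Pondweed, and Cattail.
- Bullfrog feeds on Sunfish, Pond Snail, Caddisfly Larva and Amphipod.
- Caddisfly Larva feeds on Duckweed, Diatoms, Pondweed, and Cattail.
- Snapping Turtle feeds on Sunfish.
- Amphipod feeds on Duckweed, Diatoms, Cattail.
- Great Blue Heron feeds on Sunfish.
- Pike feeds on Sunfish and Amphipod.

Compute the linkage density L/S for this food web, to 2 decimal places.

L/S = 1.77

There are L = 23 links among S = 13 species.
L/S = 23/13 = 1.7692 ≈ 1.77.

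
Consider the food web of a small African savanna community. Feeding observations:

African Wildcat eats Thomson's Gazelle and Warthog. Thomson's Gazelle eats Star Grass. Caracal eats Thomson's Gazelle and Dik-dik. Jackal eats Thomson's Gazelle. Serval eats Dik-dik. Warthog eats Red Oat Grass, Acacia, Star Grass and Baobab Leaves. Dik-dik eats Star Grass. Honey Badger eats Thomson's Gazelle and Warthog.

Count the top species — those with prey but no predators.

Top species (has prey, but nothing eats it): Jackal, Serval, Honey Badger, African Wildcat, Caracal.
Count: 5.

5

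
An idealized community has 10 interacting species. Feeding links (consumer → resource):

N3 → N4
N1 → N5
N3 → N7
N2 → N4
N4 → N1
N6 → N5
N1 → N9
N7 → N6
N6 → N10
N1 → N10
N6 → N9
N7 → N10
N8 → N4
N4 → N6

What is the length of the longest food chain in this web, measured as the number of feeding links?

One longest chain: N9 → N1 → N4 → N2.
It has 4 species and 3 links.

3 links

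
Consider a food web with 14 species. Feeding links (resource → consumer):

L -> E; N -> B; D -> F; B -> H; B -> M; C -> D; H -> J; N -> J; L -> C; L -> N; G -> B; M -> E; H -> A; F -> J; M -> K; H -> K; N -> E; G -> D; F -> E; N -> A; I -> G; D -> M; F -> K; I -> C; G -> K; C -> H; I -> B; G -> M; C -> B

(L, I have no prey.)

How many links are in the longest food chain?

4 links

One longest chain: I → G → B → M → E.
It has 5 species and 4 links.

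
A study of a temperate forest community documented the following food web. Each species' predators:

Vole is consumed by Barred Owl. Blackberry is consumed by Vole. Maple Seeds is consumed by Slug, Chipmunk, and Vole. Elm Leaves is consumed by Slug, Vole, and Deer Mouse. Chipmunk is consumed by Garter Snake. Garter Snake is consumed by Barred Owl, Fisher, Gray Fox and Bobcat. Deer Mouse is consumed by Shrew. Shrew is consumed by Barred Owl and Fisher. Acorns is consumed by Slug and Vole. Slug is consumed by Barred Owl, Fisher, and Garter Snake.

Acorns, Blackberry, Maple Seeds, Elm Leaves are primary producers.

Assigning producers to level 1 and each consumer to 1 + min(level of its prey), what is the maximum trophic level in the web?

Producers (level 1): Acorns, Blackberry, Maple Seeds, Elm Leaves.
Following each consumer down to its lowest-level prey: Maple Seeds → Chipmunk → Garter Snake → Bobcat (levels 1 through 4).
All prey of Bobcat (Garter Snake 3) are at level 3 or above, so Bobcat is at level 1 + 3 = 4.
Every consumer has at least one prey at level 3 or below, so none exceeds level 4.

4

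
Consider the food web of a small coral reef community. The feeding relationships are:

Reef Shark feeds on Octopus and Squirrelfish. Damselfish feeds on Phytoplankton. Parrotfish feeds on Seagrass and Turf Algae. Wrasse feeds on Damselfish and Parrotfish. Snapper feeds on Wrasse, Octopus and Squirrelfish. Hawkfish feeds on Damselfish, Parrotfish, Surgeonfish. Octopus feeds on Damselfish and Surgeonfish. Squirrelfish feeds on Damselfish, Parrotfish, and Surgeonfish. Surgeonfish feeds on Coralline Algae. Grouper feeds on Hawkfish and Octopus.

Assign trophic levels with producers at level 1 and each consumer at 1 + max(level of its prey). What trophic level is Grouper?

Phytoplankton is a producer → level 1.
Damselfish eats Phytoplankton → level 2.
Hawkfish eats Damselfish (level 2); other prey at levels: Surgeonfish 2, Parrotfish 2 → level 3.
Grouper eats Hawkfish (level 3); other prey at levels: Octopus 3 → level 4.

Trophic level 4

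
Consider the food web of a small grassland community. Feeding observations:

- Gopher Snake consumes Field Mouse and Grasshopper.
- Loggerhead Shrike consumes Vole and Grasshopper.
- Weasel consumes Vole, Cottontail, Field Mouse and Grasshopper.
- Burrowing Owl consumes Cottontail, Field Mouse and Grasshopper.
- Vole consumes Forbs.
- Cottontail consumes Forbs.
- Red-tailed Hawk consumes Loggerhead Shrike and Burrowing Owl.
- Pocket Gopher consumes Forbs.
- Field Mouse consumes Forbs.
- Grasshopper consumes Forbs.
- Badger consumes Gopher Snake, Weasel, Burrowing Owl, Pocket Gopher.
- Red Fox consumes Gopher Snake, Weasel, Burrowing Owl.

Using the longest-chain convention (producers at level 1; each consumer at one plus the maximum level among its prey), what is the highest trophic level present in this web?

4

Producers (level 1): Forbs.
Forbs → Cottontail → Burrowing Owl → Badger gives Badger level 4.
No species has a prey at level 4, so no species reaches level 5.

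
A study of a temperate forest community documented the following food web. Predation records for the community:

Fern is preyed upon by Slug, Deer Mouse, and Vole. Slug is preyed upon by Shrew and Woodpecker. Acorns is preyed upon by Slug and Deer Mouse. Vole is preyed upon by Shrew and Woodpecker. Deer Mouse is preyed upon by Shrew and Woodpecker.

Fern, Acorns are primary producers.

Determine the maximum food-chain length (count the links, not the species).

One longest chain: Fern → Deer Mouse → Woodpecker.
It has 3 species and 2 links.

2 links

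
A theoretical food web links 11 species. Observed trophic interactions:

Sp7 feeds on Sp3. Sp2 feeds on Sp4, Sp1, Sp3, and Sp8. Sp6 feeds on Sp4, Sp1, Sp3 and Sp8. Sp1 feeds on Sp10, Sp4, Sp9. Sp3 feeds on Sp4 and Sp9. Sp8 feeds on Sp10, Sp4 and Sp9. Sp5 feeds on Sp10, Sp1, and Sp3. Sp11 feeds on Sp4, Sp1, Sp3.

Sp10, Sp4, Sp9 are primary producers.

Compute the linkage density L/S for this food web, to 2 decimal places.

There are L = 23 links among S = 11 species.
L/S = 23/11 = 2.0909 ≈ 2.09.

L/S = 2.09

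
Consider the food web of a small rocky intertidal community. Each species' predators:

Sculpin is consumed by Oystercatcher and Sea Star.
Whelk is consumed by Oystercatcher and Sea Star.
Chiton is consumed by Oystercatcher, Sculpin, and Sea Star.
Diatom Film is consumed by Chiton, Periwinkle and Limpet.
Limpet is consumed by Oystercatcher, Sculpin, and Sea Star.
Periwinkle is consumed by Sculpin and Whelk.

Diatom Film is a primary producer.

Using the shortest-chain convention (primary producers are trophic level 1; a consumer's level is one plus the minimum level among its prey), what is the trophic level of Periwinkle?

Trophic level 2

Diatom Film is a producer → level 1.
Periwinkle eats Diatom Film → level 2.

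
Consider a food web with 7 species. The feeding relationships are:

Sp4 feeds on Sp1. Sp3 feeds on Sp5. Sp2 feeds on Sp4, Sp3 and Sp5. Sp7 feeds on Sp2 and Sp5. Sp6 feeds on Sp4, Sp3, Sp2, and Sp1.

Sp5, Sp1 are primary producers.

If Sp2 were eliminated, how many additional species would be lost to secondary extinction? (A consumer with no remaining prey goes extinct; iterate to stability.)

Remove Sp2.
Every predator of it retains at least one other prey: Sp7 still has Sp5; Sp6 still has Sp1, Sp3, Sp4.
No consumer loses all prey, so no secondary extinctions occur.

0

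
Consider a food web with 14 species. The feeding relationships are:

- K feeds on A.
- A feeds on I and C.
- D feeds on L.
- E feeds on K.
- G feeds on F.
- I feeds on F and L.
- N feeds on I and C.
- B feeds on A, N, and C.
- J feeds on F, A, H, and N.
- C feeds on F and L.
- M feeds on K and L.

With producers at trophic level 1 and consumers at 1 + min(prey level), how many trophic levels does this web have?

5

Producers (level 1): F, L, H.
Following each consumer down to its lowest-level prey: F → I → A → K → E (levels 1 through 5).
All prey of E (K 4) are at level 4 or above, so E is at level 1 + 4 = 5.
Every consumer has at least one prey at level 4 or below, so none exceeds level 5.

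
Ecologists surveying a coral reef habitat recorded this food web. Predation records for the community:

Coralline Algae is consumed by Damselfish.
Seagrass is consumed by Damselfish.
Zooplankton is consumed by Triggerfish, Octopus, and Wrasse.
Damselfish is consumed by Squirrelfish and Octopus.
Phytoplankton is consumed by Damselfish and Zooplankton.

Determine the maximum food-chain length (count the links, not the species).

One longest chain: Phytoplankton → Zooplankton → Wrasse.
It has 3 species and 2 links.

2 links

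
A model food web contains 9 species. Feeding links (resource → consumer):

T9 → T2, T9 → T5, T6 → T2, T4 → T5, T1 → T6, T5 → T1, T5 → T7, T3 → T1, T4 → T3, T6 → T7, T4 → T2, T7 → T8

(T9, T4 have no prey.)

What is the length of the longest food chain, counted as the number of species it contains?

One longest chain: T4 → T3 → T1 → T6 → T7 → T8.
It has 6 species and 5 links.

6 species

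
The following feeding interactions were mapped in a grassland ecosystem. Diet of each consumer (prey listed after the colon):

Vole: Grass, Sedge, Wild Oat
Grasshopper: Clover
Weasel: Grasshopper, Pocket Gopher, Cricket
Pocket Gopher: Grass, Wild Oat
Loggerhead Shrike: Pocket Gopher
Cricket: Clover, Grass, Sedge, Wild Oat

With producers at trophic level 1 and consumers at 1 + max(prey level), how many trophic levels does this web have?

3

Producers (level 1): Clover, Grass, Sedge, Wild Oat.
Clover → Grasshopper → Weasel gives Weasel level 3.
No species has a prey at level 3, so no species reaches level 4.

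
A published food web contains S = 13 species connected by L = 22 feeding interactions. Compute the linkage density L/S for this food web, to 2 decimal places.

L/S = 1.69

There are L = 22 links among S = 13 species.
L/S = 22/13 = 1.6923 ≈ 1.69.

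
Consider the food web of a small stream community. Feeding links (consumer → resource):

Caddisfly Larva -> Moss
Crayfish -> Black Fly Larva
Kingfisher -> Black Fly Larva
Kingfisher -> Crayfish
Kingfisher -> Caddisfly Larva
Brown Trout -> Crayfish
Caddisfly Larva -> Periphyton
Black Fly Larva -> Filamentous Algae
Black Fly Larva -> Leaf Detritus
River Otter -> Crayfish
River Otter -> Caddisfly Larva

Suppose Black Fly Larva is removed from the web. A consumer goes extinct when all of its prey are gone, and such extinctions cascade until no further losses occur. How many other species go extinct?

Remove Black Fly Larva.
Round 1: Crayfish (all prey gone) → extinct.
Round 2: Brown Trout (all prey gone) → extinct.
No further losses. Total secondary extinctions: 2.

2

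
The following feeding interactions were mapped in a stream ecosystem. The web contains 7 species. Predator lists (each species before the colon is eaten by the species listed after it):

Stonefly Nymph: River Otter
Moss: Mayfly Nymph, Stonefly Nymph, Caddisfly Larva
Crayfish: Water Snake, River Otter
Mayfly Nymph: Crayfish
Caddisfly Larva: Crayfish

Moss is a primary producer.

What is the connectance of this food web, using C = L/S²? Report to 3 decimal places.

The web has S = 7 species and L = 8 feeding links.
C = L / S² = 8 / 49 = 0.1633 ≈ 0.163.

C = 0.163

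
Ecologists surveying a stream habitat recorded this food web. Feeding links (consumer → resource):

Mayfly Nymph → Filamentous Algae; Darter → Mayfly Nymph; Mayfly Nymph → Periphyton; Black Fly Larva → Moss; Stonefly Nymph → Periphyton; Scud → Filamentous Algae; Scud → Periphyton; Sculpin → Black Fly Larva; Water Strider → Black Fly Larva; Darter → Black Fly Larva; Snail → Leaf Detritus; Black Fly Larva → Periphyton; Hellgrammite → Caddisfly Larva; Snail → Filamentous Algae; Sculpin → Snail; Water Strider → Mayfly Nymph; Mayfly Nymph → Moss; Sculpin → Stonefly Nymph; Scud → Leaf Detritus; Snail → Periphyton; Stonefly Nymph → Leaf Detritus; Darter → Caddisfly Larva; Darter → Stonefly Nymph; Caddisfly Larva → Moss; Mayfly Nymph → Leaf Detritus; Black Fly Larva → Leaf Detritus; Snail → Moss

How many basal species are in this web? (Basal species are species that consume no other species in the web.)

4

Basal species (no prey listed): Leaf Detritus, Periphyton, Moss, Filamentous Algae.
Count: 4.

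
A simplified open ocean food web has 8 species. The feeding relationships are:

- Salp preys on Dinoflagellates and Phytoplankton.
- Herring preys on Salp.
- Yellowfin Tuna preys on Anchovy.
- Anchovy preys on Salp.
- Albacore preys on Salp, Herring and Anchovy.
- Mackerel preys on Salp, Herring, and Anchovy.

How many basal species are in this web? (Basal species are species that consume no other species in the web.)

Basal species (no prey listed): Phytoplankton, Dinoflagellates.
Count: 2.

2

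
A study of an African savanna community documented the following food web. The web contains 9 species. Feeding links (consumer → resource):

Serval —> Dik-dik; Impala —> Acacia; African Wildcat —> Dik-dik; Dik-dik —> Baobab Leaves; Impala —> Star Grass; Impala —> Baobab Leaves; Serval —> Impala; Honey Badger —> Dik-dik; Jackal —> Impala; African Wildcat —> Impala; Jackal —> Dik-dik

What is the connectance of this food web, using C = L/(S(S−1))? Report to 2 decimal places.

C = 0.15

The web has S = 9 species and L = 11 feeding links.
C = L / (S(S−1)) = 11 / 72 = 0.1528 ≈ 0.15.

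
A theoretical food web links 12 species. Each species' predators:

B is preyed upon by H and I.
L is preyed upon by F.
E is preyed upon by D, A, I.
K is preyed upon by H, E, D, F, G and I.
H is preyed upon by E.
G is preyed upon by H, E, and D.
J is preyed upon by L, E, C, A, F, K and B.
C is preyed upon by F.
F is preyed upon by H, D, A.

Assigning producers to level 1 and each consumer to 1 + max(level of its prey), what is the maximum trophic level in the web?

6

Producers (level 1): J.
J → K → G → H → E → D gives D level 6.
No species has a prey at level 6, so no species reaches level 7.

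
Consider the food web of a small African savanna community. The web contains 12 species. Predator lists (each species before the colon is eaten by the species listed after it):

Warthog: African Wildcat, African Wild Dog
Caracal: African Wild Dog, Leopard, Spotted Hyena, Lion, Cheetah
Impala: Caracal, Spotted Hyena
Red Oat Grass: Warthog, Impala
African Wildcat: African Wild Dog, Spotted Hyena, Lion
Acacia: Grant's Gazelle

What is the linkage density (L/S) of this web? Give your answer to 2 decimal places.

L/S = 1.25

There are L = 15 links among S = 12 species.
L/S = 15/12 = 1.2500 ≈ 1.25.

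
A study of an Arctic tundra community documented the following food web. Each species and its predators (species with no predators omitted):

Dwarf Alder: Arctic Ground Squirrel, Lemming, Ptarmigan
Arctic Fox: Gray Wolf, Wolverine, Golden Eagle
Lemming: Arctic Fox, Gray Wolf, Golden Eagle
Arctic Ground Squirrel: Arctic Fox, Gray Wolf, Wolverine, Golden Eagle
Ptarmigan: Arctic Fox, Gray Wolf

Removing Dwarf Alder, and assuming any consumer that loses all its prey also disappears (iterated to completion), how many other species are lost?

Remove Dwarf Alder.
Round 1: Arctic Ground Squirrel (all prey gone), Lemming (all prey gone), Ptarmigan (all prey gone) → extinct.
Round 2: Arctic Fox (all prey gone) → extinct.
Round 3: Gray Wolf (all prey gone), Wolverine (all prey gone), Golden Eagle (all prey gone) → extinct.
No further losses. Total secondary extinctions: 7.

7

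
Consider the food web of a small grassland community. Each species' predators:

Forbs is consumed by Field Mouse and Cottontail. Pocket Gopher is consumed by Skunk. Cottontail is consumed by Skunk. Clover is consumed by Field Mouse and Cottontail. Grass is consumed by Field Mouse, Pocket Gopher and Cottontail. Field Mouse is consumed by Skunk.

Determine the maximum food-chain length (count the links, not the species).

One longest chain: Grass → Pocket Gopher → Skunk.
It has 3 species and 2 links.

2 links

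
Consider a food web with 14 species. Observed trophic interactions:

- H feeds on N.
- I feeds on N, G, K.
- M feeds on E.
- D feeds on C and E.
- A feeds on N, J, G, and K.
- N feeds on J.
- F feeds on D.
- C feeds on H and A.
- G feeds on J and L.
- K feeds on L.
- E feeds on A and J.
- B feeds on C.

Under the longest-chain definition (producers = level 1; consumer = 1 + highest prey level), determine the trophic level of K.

L is a producer → level 1.
K eats L → level 2.

Trophic level 2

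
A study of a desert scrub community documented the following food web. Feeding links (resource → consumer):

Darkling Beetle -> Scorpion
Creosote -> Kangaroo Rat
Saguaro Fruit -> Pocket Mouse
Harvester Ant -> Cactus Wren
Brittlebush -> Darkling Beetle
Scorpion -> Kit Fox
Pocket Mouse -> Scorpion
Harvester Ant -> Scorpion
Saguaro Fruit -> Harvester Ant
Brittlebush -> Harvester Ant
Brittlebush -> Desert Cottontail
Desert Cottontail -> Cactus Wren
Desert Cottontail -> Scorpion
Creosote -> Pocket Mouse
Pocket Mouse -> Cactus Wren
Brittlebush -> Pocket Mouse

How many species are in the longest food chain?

4 species

One longest chain: Brittlebush → Pocket Mouse → Scorpion → Kit Fox.
It has 4 species and 3 links.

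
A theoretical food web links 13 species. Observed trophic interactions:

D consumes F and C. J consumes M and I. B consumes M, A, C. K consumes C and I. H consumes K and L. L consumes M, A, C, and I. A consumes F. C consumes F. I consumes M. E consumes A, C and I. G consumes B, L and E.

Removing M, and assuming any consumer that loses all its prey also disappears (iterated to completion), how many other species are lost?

Remove M.
Round 1: I (all prey gone) → extinct.
Round 2: J (all prey gone) → extinct.
No further losses. Total secondary extinctions: 2.

2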